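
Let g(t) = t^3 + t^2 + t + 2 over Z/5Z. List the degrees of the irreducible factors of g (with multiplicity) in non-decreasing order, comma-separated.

1, 2

Roots in Z/5Z: g(0) = 2; g(1) = 0 → root; g(2) = 1; g(3) = 1; g(4) = 1.
Linear factors from roots: (t - 1).
Complete factorization: g(t) = (t - 1)·(t^2 + 2t - 2).
Factor degrees with multiplicity: 1 + 2 = 3.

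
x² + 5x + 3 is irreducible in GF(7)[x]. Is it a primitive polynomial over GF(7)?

Yes

Write f(x) = x² + 5x + 3.
|GF(7^2)^×| = 7^2 − 1 = 48. Prime factorization: 48 = 2^4·3.
f is primitive ⇔ x has order 48 in GF(7)[x]/(f), i.e. x^(48/q) ≠ 1 for each prime q | 48.
x^(24) mod f = 6.
x^(16) mod f = 2.
None equal 1, so x has full order 48; f is primitive.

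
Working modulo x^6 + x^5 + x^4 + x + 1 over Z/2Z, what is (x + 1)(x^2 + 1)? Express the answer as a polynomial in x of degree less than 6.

x^3 + x^2 + x + 1

Multiply in Z/2Z[x]: (x + 1)·(x^2 + 1) = x^3 + x^2 + x + 1.
Reduced: x^3 + x^2 + x + 1.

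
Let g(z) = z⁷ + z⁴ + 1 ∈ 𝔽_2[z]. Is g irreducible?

Check for roots in 𝔽_2: g(0) = 1; g(1) = 1.
No roots, so no linear factors.
Monic irreducibles of degree 2 over GF(2): z² + z + 1.
None of them divide g (all give nonzero remainder).
Monic irreducibles of degree 3 over GF(2): z³ + z + 1, z³ + z² + 1.
None of them divide g (all give nonzero remainder).
No irreducible factor of degree ≤ 3 exists, so g is irreducible over GF(2).

Yes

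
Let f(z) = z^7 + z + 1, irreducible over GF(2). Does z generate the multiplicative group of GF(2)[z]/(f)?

Yes

|GF(2^7)^×| = 2^7 − 1 = 127. Prime factorization: 127 = 127.
f is primitive ⇔ z has order 127 in GF(2)[z]/(f), i.e. z^(127/q) ≠ 1 for each prime q | 127.
z^(1) mod f = z.
None equal 1, so z has full order 127; f is primitive.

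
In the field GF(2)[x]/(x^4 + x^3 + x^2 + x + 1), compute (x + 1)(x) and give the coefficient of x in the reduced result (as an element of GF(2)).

1

Multiply in GF(2)[x]: (x + 1)·(x) = x^2 + x.
Reduced: x^2 + x.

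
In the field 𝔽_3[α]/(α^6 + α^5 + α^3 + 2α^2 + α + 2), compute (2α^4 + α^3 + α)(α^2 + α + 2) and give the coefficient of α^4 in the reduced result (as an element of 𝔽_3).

2

Multiply in 𝔽_3[α]: (2α^4 + α^3 + α)·(α^2 + α + 2) = 2α^6 + 2α^4 + α^2 + 2α.
Reduce using α^6 ≡ 2α^5 + 2α^3 + α^2 + 2α + 1 (mod α^6 + α^5 + α^3 + 2α^2 + α + 2).
Reduced: α^5 + 2α^4 + α^3 + 2.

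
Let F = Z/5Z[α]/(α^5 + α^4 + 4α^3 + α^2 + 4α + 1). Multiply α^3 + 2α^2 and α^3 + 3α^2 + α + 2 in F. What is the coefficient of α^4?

4

Multiply in Z/5Z[α]: (α^3 + 2α^2)·(α^3 + 3α^2 + α + 2) = α^6 + 2α^4 + 4α^3 + 4α^2.
Reduce using α^5 ≡ 4α^4 + α^3 + 4α^2 + α + 4 (mod α^5 + α^4 + 4α^3 + α^2 + 4α + 1).
Reduced: 4α^4 + 2α^3 + α^2 + 3α + 1.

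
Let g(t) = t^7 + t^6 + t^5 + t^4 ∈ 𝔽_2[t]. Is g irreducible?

No

Check for roots in 𝔽_2: g(0) = 0 → root; g(1) = 0 → root.
g(0) = 0, so (t) divides g(t); g is reducible.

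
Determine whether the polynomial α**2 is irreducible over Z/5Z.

Write f(α) = α**2.
Check for roots in Z/5Z: f(0) = 0 → root; f(1) = 1; f(2) = 4; f(3) = 4; f(4) = 1.
f(0) = 0, so (α) divides f(α); f is reducible.

No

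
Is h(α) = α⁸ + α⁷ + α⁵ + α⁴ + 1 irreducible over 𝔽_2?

Check for roots in 𝔽_2: h(0) = 1; h(1) = 1.
No roots, so no linear factors.
Monic irreducibles of degree 2 over GF(2): α² + α + 1.
None of them divide h (all give nonzero remainder).
Monic irreducibles of degree 3 over GF(2): α³ + α + 1, α³ + α² + 1.
None of them divide h (all give nonzero remainder).
Monic irreducibles of degree 4 over GF(2): α⁴ + α + 1, α⁴ + α³ + 1, α⁴ + α³ + α² + α + 1.
None of them divide h (all give nonzero remainder).
No irreducible factor of degree ≤ 4 exists, so h is irreducible over GF(2).

Yes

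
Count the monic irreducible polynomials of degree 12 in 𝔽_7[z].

The number of monic irreducibles of degree 12 over GF(7) is (1/12)·Σ_{d∣12} μ(12/d) 7^d.
Divisors of 12: 1, 2, 3, 4, 6, 12; μ(12/d) for each: 0, 1, 0, -1, -1, 1.
Σ = 7^2 − 7^4 − 7^6 + 7^12 = 13841167200.
N = 13841167200/12 = 1153430600.

1153430600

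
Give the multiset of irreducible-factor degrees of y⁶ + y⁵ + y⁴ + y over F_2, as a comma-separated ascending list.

1, 1, 1, 3

Write h(y) = y⁶ + y⁵ + y⁴ + y.
Roots in F_2: h(0) = 0 → root; h(1) = 0 → root.
Linear factors from roots: (y), (y + 1).
Complete factorization: h(y) = (y)·(y + 1)^2·(y³ + y² + 1).
Factor degrees with multiplicity: 1 + 1 + 1 + 3 = 6.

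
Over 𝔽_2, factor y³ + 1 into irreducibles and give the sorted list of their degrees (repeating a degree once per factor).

Write h(y) = y³ + 1.
Roots in 𝔽_2: h(0) = 1; h(1) = 0 → root.
Linear factors from roots: (y + 1).
Complete factorization: h(y) = (y + 1)·(y² + y + 1).
Factor degrees with multiplicity: 1 + 2 = 3.

1, 2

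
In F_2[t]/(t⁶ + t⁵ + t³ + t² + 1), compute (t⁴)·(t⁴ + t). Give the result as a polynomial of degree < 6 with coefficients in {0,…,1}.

Multiply in F_2[t]: (t⁴)·(t⁴ + t) = t⁸ + t⁵.
Reduce using t⁶ ≡ t⁵ + t³ + t² + 1 (mod t⁶ + t⁵ + t³ + t² + 1).
Reduced: t⁵ + t + 1.

t^5 + t + 1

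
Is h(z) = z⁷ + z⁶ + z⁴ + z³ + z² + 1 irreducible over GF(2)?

Check for roots in GF(2): h(0) = 1; h(1) = 0 → root.
h(1) = 0, so (z − 1) divides h(z); h is reducible.

No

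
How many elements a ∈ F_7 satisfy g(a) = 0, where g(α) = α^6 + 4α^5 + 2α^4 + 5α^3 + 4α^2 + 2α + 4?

4

Evaluate at each of the 7 elements of F_7:
g(0) = 4; g(1) = 1; g(2) = 1; g(3) = 0 → root; g(4) = 0 → root; g(5) = 0 → root; g(6) = 0 → root.
Roots: {3, 4, 5, 6}.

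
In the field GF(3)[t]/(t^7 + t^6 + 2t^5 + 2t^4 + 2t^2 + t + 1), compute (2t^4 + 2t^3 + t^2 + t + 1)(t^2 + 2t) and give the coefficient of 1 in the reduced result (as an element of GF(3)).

Multiply in GF(3)[t]: (2t^4 + 2t^3 + t^2 + t + 1)·(t^2 + 2t) = 2t^6 + 2t^4 + 2t.
Reduced: 2t^6 + 2t^4 + 2t.

0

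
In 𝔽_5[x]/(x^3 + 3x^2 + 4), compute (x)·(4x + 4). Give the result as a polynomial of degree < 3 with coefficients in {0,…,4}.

Multiply in 𝔽_5[x]: (x)·(4x + 4) = 4x^2 + 4x.
Reduced: 4x^2 + 4x.

4x^2 + 4x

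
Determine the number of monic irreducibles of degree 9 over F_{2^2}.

By the necklace-counting formula, N_4(9) = (1/9) Σ_{d|9} μ(9/d)·4^d.
Divisors of 9: 1, 3, 9; μ(9/d) for each: 0, -1, 1.
Σ = − 4^3 + 4^9 = 262080.
N = 262080/9 = 29120.

29120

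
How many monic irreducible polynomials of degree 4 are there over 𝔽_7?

x^(7^4) − x is the product of all monic irreducibles of degree dividing 4; Möbius inversion gives N = (1/4) Σ μ(4/d)·7^d.
Divisors of 4: 1, 2, 4; μ(4/d) for each: 0, -1, 1.
Σ = − 7^2 + 7^4 = 2352.
N = 2352/4 = 588.

588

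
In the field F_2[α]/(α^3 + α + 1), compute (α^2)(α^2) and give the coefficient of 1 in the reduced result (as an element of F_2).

Multiply in F_2[α]: (α^2)·(α^2) = α^4.
Reduce using α^3 ≡ α + 1 (mod α^3 + α + 1).
Reduced: α^2 + α.

0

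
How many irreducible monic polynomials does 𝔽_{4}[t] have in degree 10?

104754

By the necklace-counting formula, N_4(10) = (1/10) Σ_{d|10} μ(10/d)·4^d.
Divisors of 10: 1, 2, 5, 10; μ(10/d) for each: 1, -1, -1, 1.
Σ = 4^1 − 4^2 − 4^5 + 4^10 = 1047540.
N = 1047540/10 = 104754.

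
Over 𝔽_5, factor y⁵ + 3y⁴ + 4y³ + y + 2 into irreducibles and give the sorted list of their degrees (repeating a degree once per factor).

2, 3

Write f(y) = y⁵ + 3y⁴ + 4y³ + y + 2.
Roots in 𝔽_5: f(0) = 2; f(1) = 1; f(2) = 1; f(3) = 4; f(4) = 4.
Complete factorization: f(y) = (y² + y + 2)·(y³ + 2y² + 1).
Factor degrees with multiplicity: 2 + 3 = 5.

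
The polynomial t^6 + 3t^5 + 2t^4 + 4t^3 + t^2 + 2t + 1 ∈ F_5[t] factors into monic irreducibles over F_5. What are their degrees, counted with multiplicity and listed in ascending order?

2, 2, 2

Write g(t) = t^6 + 3t^5 + 2t^4 + 4t^3 + t^2 + 2t + 1.
Roots in F_5: g(0) = 1; g(1) = 4; g(2) = 3; g(3) = 4; g(4) = 1.
Complete factorization: g(t) = (t^2 + t + 2)·(t^2 + 3t + 4)·(t^2 + 4t + 2).
Factor degrees with multiplicity: 2 + 2 + 2 = 6.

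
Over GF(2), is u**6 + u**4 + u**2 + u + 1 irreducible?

Yes

Write f(u) = u**6 + u**4 + u**2 + u + 1.
Check for roots in GF(2): f(0) = 1; f(1) = 1.
No roots, so no linear factors.
Monic irreducibles of degree 2 over GF(2): u**2 + u + 1.
None of them divide f (all give nonzero remainder).
Monic irreducibles of degree 3 over GF(2): u**3 + u + 1, u**3 + u**2 + 1.
None of them divide f (all give nonzero remainder).
No irreducible factor of degree ≤ 3 exists, so f is irreducible over GF(2).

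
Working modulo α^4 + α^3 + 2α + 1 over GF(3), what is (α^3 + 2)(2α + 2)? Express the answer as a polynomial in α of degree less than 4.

2

Multiply in GF(3)[α]: (α^3 + 2)·(2α + 2) = 2α^4 + 2α^3 + α + 1.
Reduce using α^4 ≡ 2α^3 + α + 2 (mod α^4 + α^3 + 2α + 1).
Reduced: 2.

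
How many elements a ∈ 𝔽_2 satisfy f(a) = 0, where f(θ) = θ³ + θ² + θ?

1

Evaluate at each of the 2 elements of 𝔽_2:
f(0) = 0 → root; f(1) = 1.
Roots: {0}.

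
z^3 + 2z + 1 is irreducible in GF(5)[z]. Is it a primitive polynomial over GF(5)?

No

Write f(z) = z^3 + 2z + 1.
|GF(5^3)^×| = 5^3 − 1 = 124. Prime factorization: 124 = 2^2·31.
f is primitive ⇔ z has order 124 in GF(5)[z]/(f), i.e. z^(124/q) ≠ 1 for each prime q | 124.
z^(62) mod f = 1
z^(4) mod f = 3z^2 + 4z.
Since z^(62) = 1, the order of z divides 62 < 124; not primitive.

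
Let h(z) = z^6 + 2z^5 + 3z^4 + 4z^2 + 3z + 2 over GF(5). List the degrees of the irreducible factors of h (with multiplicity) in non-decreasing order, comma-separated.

Roots in GF(5): h(0) = 2; h(1) = 0 → root; h(2) = 0 → root; h(3) = 0 → root; h(4) = 0 → root.
Linear factors from roots: (z + 4), (z + 3), (z + 2), (z + 1).
Complete factorization: h(z) = (z + 1)·(z + 2)·(z + 3)·(z + 4)·(z^2 + 2z + 3).
Factor degrees with multiplicity: 1 + 1 + 1 + 1 + 2 = 6.

1, 1, 1, 1, 2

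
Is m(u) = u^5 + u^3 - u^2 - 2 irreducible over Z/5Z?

No

Check for roots in Z/5Z: m(0) = 3; m(1) = 4; m(2) = 4; m(3) = 4; m(4) = 0 → root.
m(4) = 0, so (u − 4) divides m(u); m is reducible.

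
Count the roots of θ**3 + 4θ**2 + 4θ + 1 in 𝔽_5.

Write f(θ) = θ**3 + 4θ**2 + 4θ + 1.
Evaluate at each of the 5 elements of 𝔽_5:
f(0) = 1; f(1) = 0 → root; f(2) = 3; f(3) = 1; f(4) = 0 → root.
Roots: {1, 4}.

2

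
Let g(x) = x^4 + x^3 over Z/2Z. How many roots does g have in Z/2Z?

Evaluate at each of the 2 elements of Z/2Z:
g(0) = 0 → root; g(1) = 0 → root.
Roots: {0, 1}.

2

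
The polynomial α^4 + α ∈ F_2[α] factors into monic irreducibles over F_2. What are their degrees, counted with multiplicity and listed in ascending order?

Write h(α) = α^4 + α.
Roots in F_2: h(0) = 0 → root; h(1) = 0 → root.
Linear factors from roots: (α), (α + 1).
Complete factorization: h(α) = (α)·(α + 1)·(α^2 + α + 1).
Factor degrees with multiplicity: 1 + 1 + 2 = 4.

1, 1, 2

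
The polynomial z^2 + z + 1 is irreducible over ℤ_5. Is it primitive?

No

Write f(z) = z^2 + z + 1.
|GF(5^2)^×| = 5^2 − 1 = 24. Prime factorization: 24 = 2^3·3.
f is primitive ⇔ z has order 24 in GF(5)[z]/(f), i.e. z^(24/q) ≠ 1 for each prime q | 24.
z^(12) mod f = 1
z^(8) mod f = 4z + 4.
Since z^(12) = 1, the order of z divides 12 < 24; not primitive.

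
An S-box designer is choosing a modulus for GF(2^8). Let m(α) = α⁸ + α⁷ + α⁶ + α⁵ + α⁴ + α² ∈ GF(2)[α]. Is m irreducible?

Check for roots in GF(2): m(0) = 0 → root; m(1) = 0 → root.
m(0) = 0, so (α) divides m(α); m is reducible.

No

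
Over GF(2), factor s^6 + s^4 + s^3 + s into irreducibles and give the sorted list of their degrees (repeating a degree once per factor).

Write f(s) = s^6 + s^4 + s^3 + s.
Roots in GF(2): f(0) = 0 → root; f(1) = 0 → root.
Linear factors from roots: (s), (s + 1).
Complete factorization: f(s) = (s)·(s + 1)^3·(s^2 + s + 1).
Factor degrees with multiplicity: 1 + 1 + 1 + 1 + 2 = 6.

1, 1, 1, 1, 2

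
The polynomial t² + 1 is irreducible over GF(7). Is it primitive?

Write f(t) = t² + 1.
|GF(7^2)^×| = 7^2 − 1 = 48. Prime factorization: 48 = 2^4·3.
f is primitive ⇔ t has order 48 in GF(7)[t]/(f), i.e. t^(48/q) ≠ 1 for each prime q | 48.
t^(24) mod f = 1
t^(16) mod f = 1
Since t^(24) = 1, the order of t divides 24 < 48; not primitive.

No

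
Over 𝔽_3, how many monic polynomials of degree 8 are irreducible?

x^(3^8) − x is the product of all monic irreducibles of degree dividing 8; Möbius inversion gives N = (1/8) Σ μ(8/d)·3^d.
Divisors of 8: 1, 2, 4, 8; μ(8/d) for each: 0, 0, -1, 1.
Σ = − 3^4 + 3^8 = 6480.
N = 6480/8 = 810.

810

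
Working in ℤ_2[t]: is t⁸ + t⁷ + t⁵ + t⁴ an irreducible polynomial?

No

Write h(t) = t⁸ + t⁷ + t⁵ + t⁴.
Check for roots in ℤ_2: h(0) = 0 → root; h(1) = 0 → root.
h(0) = 0, so (t) divides h(t); h is reducible.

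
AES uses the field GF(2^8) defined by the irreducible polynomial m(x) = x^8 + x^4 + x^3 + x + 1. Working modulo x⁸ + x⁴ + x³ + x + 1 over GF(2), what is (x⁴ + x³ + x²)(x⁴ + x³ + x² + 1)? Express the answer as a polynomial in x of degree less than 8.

Multiply in GF(2)[x]: (x⁴ + x³ + x²)·(x⁴ + x³ + x² + 1) = x⁸ + x⁶ + x³ + x².
Reduce using x⁸ ≡ x⁴ + x³ + x + 1 (mod x⁸ + x⁴ + x³ + x + 1).
Reduced: x⁶ + x⁴ + x² + x + 1.

x^6 + x^4 + x^2 + x + 1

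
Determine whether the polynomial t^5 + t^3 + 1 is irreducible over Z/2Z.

Yes

Write f(t) = t^5 + t^3 + 1.
Check for roots in Z/2Z: f(0) = 1; f(1) = 1.
No roots, so no linear factors.
Monic irreducibles of degree 2 over GF(2): t^2 + t + 1.
None of them divide f (all give nonzero remainder).
No irreducible factor of degree ≤ 2 exists, so f is irreducible over GF(2).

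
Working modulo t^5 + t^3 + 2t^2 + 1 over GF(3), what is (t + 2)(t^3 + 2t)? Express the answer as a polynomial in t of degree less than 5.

Multiply in GF(3)[t]: (t + 2)·(t^3 + 2t) = t^4 + 2t^3 + 2t^2 + t.
Reduced: t^4 + 2t^3 + 2t^2 + t.

t^4 + 2t^3 + 2t^2 + t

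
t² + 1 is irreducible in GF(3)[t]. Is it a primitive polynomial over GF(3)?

Write f(t) = t² + 1.
|GF(3^2)^×| = 3^2 − 1 = 8. Prime factorization: 8 = 2^3.
f is primitive ⇔ t has order 8 in GF(3)[t]/(f), i.e. t^(8/q) ≠ 1 for each prime q | 8.
t^(4) mod f = 1
Since t^(4) = 1, the order of t divides 4 < 8; not primitive.

No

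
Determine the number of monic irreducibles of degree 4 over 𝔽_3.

18

Gauss's count: N_{3}(4) = (1/4) Σ_{d|4} μ(4/d)·3^d.
Divisors of 4: 1, 2, 4; μ(4/d) for each: 0, -1, 1.
Σ = − 3^2 + 3^4 = 72.
N = 72/4 = 18.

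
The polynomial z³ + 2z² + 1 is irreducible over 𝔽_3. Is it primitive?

Yes

Write f(z) = z³ + 2z² + 1.
|GF(3^3)^×| = 3^3 − 1 = 26. Prime factorization: 26 = 2·13.
f is primitive ⇔ z has order 26 in GF(3)[z]/(f), i.e. z^(26/q) ≠ 1 for each prime q | 26.
z^(13) mod f = 2.
z^(2) mod f = z².
None equal 1, so z has full order 26; f is primitive.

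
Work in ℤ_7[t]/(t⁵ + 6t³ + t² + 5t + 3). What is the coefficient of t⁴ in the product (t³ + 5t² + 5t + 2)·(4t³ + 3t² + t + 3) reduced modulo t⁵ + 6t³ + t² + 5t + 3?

Multiply in ℤ_7[t]: (t³ + 5t² + 5t + 2)·(4t³ + 3t² + t + 3) = 4t⁶ + 2t⁵ + t⁴ + 3t³ + 5t² + 3t + 6.
Reduce using t⁵ ≡ t³ + 6t² + 2t + 4 (mod t⁵ + 6t³ + t² + 5t + 3).
Reduced: 5t⁴ + t³ + 4t² + 2t.

5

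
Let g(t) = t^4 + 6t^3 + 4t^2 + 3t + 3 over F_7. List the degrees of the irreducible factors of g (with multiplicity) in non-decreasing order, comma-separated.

4

Complete factorization: g(t) = (t^4 + 6t^3 + 4t^2 + 3t + 3).
Factor degrees with multiplicity: 4 = 4.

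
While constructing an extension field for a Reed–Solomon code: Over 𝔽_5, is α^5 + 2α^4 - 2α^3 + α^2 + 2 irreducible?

Write h(α) = α^5 + 2α^4 - 2α^3 + α^2 + 2.
Check for roots in 𝔽_5: h(0) = 2; h(1) = 4; h(2) = 4; h(3) = 2; h(4) = 1.
No roots, so no linear factors.
Degree-2 irreducible divisors: test the 10 monic irreducibles of degree 2 over GF(5).
None of them divide h (all give nonzero remainder).
No irreducible factor of degree ≤ 2 exists, so h is irreducible over GF(5).

Yes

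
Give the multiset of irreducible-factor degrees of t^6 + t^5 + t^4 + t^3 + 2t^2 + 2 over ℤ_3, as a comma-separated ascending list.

Write f(t) = t^6 + t^5 + t^4 + t^3 + 2t^2 + 2.
Roots in ℤ_3: f(0) = 2; f(1) = 2; f(2) = 1.
Complete factorization: f(t) = (t^2 + 1)·(t^4 + t^3 + 2).
Factor degrees with multiplicity: 2 + 4 = 6.

2, 4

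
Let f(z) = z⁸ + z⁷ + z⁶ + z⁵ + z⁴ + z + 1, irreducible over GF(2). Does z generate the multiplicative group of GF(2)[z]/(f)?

|GF(2^8)^×| = 2^8 − 1 = 255. Prime factorization: 255 = 3·5·17.
f is primitive ⇔ z has order 255 in GF(2)[z]/(f), i.e. z^(255/q) ≠ 1 for each prime q | 255.
z^(85) mod f = z⁶ + z⁵ + z⁴.
z^(51) mod f = 1
z^(15) mod f = z⁷ + z⁴ + z³ + 1.
Since z^(51) = 1, the order of z divides 51 < 255; not primitive.

No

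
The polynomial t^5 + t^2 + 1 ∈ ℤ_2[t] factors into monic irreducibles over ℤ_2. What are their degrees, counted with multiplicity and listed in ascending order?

5

Write h(t) = t^5 + t^2 + 1.
Roots in ℤ_2: h(0) = 1; h(1) = 1.
Complete factorization: h(t) = (t^5 + t^2 + 1).
Factor degrees with multiplicity: 5 = 5.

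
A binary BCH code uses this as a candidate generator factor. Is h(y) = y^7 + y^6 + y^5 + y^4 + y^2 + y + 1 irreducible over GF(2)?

Check for roots in GF(2): h(0) = 1; h(1) = 1.
No roots, so no linear factors.
Monic irreducibles of degree 2 over GF(2): y^2 + y + 1.
None of them divide h (all give nonzero remainder).
Monic irreducibles of degree 3 over GF(2): y^3 + y + 1, y^3 + y^2 + 1.
None of them divide h (all give nonzero remainder).
No irreducible factor of degree ≤ 3 exists, so h is irreducible over GF(2).

Yes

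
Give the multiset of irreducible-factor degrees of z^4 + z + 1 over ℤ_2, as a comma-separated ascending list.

4

Write h(z) = z^4 + z + 1.
Roots in ℤ_2: h(0) = 1; h(1) = 1.
Complete factorization: h(z) = (z^4 + z + 1).
Factor degrees with multiplicity: 4 = 4.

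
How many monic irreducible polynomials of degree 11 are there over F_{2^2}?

The number of monic irreducibles of degree 11 over GF(4) is (1/11)·Σ_{d∣11} μ(11/d) 4^d.
Divisors of 11: 1, 11; μ(11/d) for each: -1, 1.
Σ = − 4^1 + 4^11 = 4194300.
N = 4194300/11 = 381300.

381300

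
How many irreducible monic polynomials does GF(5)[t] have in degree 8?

The number of monic irreducibles of degree 8 over GF(5) is (1/8)·Σ_{d∣8} μ(8/d) 5^d.
Divisors of 8: 1, 2, 4, 8; μ(8/d) for each: 0, 0, -1, 1.
Σ = − 5^4 + 5^8 = 390000.
N = 390000/8 = 48750.

48750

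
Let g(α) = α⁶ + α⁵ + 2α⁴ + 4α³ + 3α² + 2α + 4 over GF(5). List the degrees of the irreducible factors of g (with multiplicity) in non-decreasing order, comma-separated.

Roots in GF(5): g(0) = 4; g(1) = 2; g(2) = 0 → root; g(3) = 4; g(4) = 3.
Linear factors from roots: (α + 3).
Complete factorization: g(α) = (α + 3)·(α² + α + 1)·(α³ + 2α² + 3).
Factor degrees with multiplicity: 1 + 2 + 3 = 6.

1, 2, 3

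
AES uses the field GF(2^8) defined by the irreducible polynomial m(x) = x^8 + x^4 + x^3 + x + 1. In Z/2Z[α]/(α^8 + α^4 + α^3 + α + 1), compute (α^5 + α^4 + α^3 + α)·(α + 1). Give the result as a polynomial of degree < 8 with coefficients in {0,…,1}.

Multiply in Z/2Z[α]: (α^5 + α^4 + α^3 + α)·(α + 1) = α^6 + α^3 + α^2 + α.
Reduced: α^6 + α^3 + α^2 + α.

α^6 + α^3 + α^2 + α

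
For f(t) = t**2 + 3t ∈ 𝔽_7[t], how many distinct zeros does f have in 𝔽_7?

Evaluate at each of the 7 elements of 𝔽_7:
f(0) = 0 → root; f(1) = 4; f(2) = 3; f(3) = 4; f(4) = 0 → root; f(5) = 5; f(6) = 5.
Roots: {0, 4}.

2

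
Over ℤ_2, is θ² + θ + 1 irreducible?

Yes

Write h(θ) = θ² + θ + 1.
Check for roots in ℤ_2: h(0) = 1; h(1) = 1.
No roots. A degree-2 polynomial over a field with no linear factor is irreducible.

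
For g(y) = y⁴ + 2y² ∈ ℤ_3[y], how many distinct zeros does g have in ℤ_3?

Evaluate at each of the 3 elements of ℤ_3:
g(0) = 0 → root; g(1) = 0 → root; g(2) = 0 → root.
Roots: {0, 1, 2}.

3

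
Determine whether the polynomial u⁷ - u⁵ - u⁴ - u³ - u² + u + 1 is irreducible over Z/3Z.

Yes

Write h(u) = u⁷ - u⁵ - u⁴ - u³ - u² + u + 1.
Check for roots in Z/3Z: h(0) = 1; h(1) = 2; h(2) = 2.
No roots, so no linear factors.
Monic irreducibles of degree 2 over GF(3): u² + 1, u² + u - 1, u² - u - 1.
None of them divide h (all give nonzero remainder).
Degree-3 irreducible divisors: test the 8 monic irreducibles of degree 3 over GF(3).
None of them divide h (all give nonzero remainder).
No irreducible factor of degree ≤ 3 exists, so h is irreducible over GF(3).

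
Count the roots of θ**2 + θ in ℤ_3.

2

Write f(θ) = θ**2 + θ.
Evaluate at each of the 3 elements of ℤ_3:
f(0) = 0 → root; f(1) = 2; f(2) = 0 → root.
Roots: {0, 2}.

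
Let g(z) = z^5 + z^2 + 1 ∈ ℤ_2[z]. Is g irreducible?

Yes

Check for roots in ℤ_2: g(0) = 1; g(1) = 1.
No roots, so no linear factors.
Monic irreducibles of degree 2 over GF(2): z^2 + z + 1.
None of them divide g (all give nonzero remainder).
No irreducible factor of degree ≤ 2 exists, so g is irreducible over GF(2).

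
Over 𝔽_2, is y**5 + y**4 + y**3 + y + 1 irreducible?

Write P(y) = y**5 + y**4 + y**3 + y + 1.
Check for roots in 𝔽_2: P(0) = 1; P(1) = 1.
No roots, so no linear factors.
Monic irreducibles of degree 2 over GF(2): y**2 + y + 1.
None of them divide P (all give nonzero remainder).
No irreducible factor of degree ≤ 2 exists, so P is irreducible over GF(2).

Yes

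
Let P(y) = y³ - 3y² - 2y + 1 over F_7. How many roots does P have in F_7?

Evaluate at each of the 7 elements of F_7:
P(0) = 1; P(1) = 4; P(2) = 0 → root; P(3) = 2; P(4) = 2; P(5) = 6; P(6) = 6.
Roots: {2}.

1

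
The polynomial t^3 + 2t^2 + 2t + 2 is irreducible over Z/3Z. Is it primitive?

No

Write f(t) = t^3 + 2t^2 + 2t + 2.
|GF(3^3)^×| = 3^3 − 1 = 26. Prime factorization: 26 = 2·13.
f is primitive ⇔ t has order 26 in GF(3)[t]/(f), i.e. t^(26/q) ≠ 1 for each prime q | 26.
t^(13) mod f = 1
t^(2) mod f = t^2.
Since t^(13) = 1, the order of t divides 13 < 26; not primitive.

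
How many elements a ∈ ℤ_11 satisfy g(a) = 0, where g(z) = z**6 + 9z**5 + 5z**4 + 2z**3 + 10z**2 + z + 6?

Evaluate at each of the 11 elements of ℤ_11:
g(0) = 6; g(1) = 1; g(2) = 1; g(3) = 9; g(4) = 7; g(5) = 9; g(6) = 9; g(7) = 0 → root; g(8) = 9; g(9) = 5; g(10) = 10.
Roots: {7}.

1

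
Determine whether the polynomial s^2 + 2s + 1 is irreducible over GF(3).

No

Write f(s) = s^2 + 2s + 1.
Check for roots in GF(3): f(0) = 1; f(1) = 1; f(2) = 0 → root.
f(2) = 0, so (s − 2) divides f(s); f is reducible.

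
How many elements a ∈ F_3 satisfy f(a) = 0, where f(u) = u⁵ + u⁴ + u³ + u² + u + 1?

2

Evaluate at each of the 3 elements of F_3:
f(0) = 1; f(1) = 0 → root; f(2) = 0 → root.
Roots: {1, 2}.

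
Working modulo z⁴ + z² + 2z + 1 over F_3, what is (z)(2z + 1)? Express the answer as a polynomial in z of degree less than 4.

2z^2 + z

Multiply in F_3[z]: (z)·(2z + 1) = 2z² + z.
Reduced: 2z² + z.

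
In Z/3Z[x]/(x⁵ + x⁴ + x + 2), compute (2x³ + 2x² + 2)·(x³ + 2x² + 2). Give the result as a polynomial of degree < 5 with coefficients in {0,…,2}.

Multiply in Z/3Z[x]: (2x³ + 2x² + 2)·(x³ + 2x² + 2) = 2x⁶ + x⁴ + 2x² + 1.
Reduce using x⁵ ≡ 2x⁴ + 2x + 1 (mod x⁵ + x⁴ + x + 2).
Reduced: x + 2.

x + 2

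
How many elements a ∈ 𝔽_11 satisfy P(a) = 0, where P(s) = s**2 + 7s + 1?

Evaluate at each of the 11 elements of 𝔽_11:
P(0) = 1; P(1) = 9; P(2) = 8; P(3) = 9; P(4) = 1; P(5) = 6; P(6) = 2; P(7) = 0 → root; P(8) = 0 → root; P(9) = 2; P(10) = 6.
Roots: {7, 8}.

2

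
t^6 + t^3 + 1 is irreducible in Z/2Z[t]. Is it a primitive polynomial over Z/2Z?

No

Write f(t) = t^6 + t^3 + 1.
|GF(2^6)^×| = 2^6 − 1 = 63. Prime factorization: 63 = 3^2·7.
f is primitive ⇔ t has order 63 in GF(2)[t]/(f), i.e. t^(63/q) ≠ 1 for each prime q | 63.
t^(21) mod f = t^3.
t^(9) mod f = 1
Since t^(9) = 1, the order of t divides 9 < 63; not primitive.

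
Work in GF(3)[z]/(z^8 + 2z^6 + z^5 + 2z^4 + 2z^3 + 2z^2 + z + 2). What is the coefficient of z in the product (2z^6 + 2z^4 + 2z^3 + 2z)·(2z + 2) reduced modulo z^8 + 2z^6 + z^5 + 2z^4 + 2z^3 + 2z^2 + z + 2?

Multiply in GF(3)[z]: (2z^6 + 2z^4 + 2z^3 + 2z)·(2z + 2) = z^7 + z^6 + z^5 + 2z^4 + z^3 + z^2 + z.
Reduced: z^7 + z^6 + z^5 + 2z^4 + z^3 + z^2 + z.

1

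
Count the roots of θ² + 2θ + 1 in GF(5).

Write P(θ) = θ² + 2θ + 1.
Evaluate at each of the 5 elements of GF(5):
P(0) = 1; P(1) = 4; P(2) = 4; P(3) = 1; P(4) = 0 → root.
Roots: {4}.

1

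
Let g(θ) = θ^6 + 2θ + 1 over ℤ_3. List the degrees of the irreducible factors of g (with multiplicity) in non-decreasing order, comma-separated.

1, 2, 3

Roots in ℤ_3: g(0) = 1; g(1) = 1; g(2) = 0 → root.
Linear factors from roots: (θ + 1).
Complete factorization: g(θ) = (θ + 1)·(θ^2 + θ + 2)·(θ^3 + θ^2 + θ + 2).
Factor degrees with multiplicity: 1 + 2 + 3 = 6.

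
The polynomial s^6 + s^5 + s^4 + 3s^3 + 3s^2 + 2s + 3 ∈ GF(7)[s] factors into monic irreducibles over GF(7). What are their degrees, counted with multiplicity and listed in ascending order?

1, 1, 2, 2

Write h(s) = s^6 + s^5 + s^4 + 3s^3 + 3s^2 + 2s + 3.
Linear factors from roots: (s - 1), (s + 2).
Complete factorization: h(s) = (s + 2)·(s - 1)·(s^2 + 1)·(s^2 + 2).
Factor degrees with multiplicity: 1 + 1 + 2 + 2 = 6.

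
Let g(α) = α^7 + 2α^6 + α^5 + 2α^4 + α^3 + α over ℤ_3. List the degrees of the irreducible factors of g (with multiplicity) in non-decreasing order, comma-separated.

Roots in ℤ_3: g(0) = 0 → root; g(1) = 2; g(2) = 0 → root.
Linear factors from roots: (α), (α + 1).
Complete factorization: g(α) = (α)·(α + 1)·(α^2 + 1)·(α^3 + α^2 + 2α + 1).
Factor degrees with multiplicity: 1 + 1 + 2 + 3 = 7.

1, 1, 2, 3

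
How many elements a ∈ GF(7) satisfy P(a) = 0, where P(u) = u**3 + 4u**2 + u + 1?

3

Evaluate at each of the 7 elements of GF(7):
P(0) = 1; P(1) = 0 → root; P(2) = 6; P(3) = 4; P(4) = 0 → root; P(5) = 0 → root; P(6) = 3.
Roots: {1, 4, 5}.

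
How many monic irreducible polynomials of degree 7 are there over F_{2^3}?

299592

Gauss's count: N_{8}(7) = (1/7) Σ_{d|7} μ(7/d)·8^d.
Divisors of 7: 1, 7; μ(7/d) for each: -1, 1.
Σ = − 8^1 + 8^7 = 2097144.
N = 2097144/7 = 299592.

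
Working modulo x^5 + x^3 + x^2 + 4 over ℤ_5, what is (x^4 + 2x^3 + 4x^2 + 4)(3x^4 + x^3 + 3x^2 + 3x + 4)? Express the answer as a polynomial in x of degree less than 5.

Multiply in ℤ_5[x]: (x^4 + 2x^3 + 4x^2 + 4)·(3x^4 + x^3 + 3x^2 + 3x + 4) = 3x^8 + 2x^7 + 2x^6 + 3x^5 + 4x^4 + 4x^3 + 3x^2 + 2x + 1.
Reduce using x^5 ≡ 4x^3 + 4x^2 + 1 (mod x^5 + x^3 + x^2 + 4).
Reduced: 3x^4 + 2x^2 + x + 4.

3x^4 + 2x^2 + x + 4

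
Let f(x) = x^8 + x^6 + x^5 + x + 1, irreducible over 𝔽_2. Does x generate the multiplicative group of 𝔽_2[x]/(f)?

|GF(2^8)^×| = 2^8 − 1 = 255. Prime factorization: 255 = 3·5·17.
f is primitive ⇔ x has order 255 in GF(2)[x]/(f), i.e. x^(255/q) ≠ 1 for each prime q | 255.
x^(85) mod f = x^7 + x^6 + x^5 + x^4.
x^(51) mod f = x^4 + x.
x^(15) mod f = x^7 + x^6 + x^3.
None equal 1, so x has full order 255; f is primitive.

Yes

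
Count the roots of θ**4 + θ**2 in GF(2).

Write P(θ) = θ**4 + θ**2.
Evaluate at each of the 2 elements of GF(2):
P(0) = 0 → root; P(1) = 0 → root.
Roots: {0, 1}.

2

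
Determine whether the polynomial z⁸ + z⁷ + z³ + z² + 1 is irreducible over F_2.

Write f(z) = z⁸ + z⁷ + z³ + z² + 1.
Check for roots in F_2: f(0) = 1; f(1) = 1.
No roots, so no linear factors.
Monic irreducibles of degree 2 over GF(2): z² + z + 1.
None of them divide f (all give nonzero remainder).
Monic irreducibles of degree 3 over GF(2): z³ + z + 1, z³ + z² + 1.
None of them divide f (all give nonzero remainder).
Monic irreducibles of degree 4 over GF(2): z⁴ + z + 1, z⁴ + z³ + 1, z⁴ + z³ + z² + z + 1.
None of them divide f (all give nonzero remainder).
No irreducible factor of degree ≤ 4 exists, so f is irreducible over GF(2).

Yes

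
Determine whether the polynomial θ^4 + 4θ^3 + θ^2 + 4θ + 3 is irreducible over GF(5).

Write f(θ) = θ^4 + 4θ^3 + θ^2 + 4θ + 3.
Check for roots in GF(5): f(0) = 3; f(1) = 3; f(2) = 3; f(3) = 3; f(4) = 2.
No roots, so no linear factors.
Degree-2 irreducible divisors: test the 10 monic irreducibles of degree 2 over GF(5).
None of them divide f (all give nonzero remainder).
No irreducible factor of degree ≤ 2 exists, so f is irreducible over GF(5).

Yes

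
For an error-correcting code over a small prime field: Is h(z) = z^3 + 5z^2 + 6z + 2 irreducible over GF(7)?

No

Check for roots in GF(7): h(0) = 2; h(1) = 0 → root; h(2) = 0 → root; h(3) = 1; h(4) = 2; h(5) = 2; h(6) = 0 → root.
h(1) = 0, so (z − 1) divides h(z); h is reducible.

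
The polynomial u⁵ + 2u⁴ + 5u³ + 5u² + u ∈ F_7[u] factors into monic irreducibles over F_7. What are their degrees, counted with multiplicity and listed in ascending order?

Write h(u) = u⁵ + 2u⁴ + 5u³ + 5u² + u.
Linear factors from roots: (u), (u + 6), (u + 5), (u + 4), (u + 1).
Complete factorization: h(u) = (u)·(u + 1)·(u + 4)·(u + 5)·(u + 6).
Factor degrees with multiplicity: 1 + 1 + 1 + 1 + 1 = 5.

1, 1, 1, 1, 1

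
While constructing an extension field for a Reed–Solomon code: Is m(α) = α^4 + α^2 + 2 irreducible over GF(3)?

Check for roots in GF(3): m(0) = 2; m(1) = 1; m(2) = 1.
No roots, so no linear factors.
Monic irreducibles of degree 2 over GF(3): α^2 + 1, α^2 + α + 2, α^2 + 2α + 2.
None of them divide m (all give nonzero remainder).
No irreducible factor of degree ≤ 2 exists, so m is irreducible over GF(3).

Yes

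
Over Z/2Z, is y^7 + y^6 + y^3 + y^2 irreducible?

No

Write h(y) = y^7 + y^6 + y^3 + y^2.
Check for roots in Z/2Z: h(0) = 0 → root; h(1) = 0 → root.
h(0) = 0, so (y) divides h(y); h is reducible.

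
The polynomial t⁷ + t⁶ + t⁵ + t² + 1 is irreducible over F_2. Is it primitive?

Yes

Write f(t) = t⁷ + t⁶ + t⁵ + t² + 1.
|GF(2^7)^×| = 2^7 − 1 = 127. Prime factorization: 127 = 127.
f is primitive ⇔ t has order 127 in GF(2)[t]/(f), i.e. t^(127/q) ≠ 1 for each prime q | 127.
t^(1) mod f = t.
None equal 1, so t has full order 127; f is primitive.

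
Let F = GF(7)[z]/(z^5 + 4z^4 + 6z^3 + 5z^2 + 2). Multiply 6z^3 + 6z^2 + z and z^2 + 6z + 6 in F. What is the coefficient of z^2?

Multiply in GF(7)[z]: (6z^3 + 6z^2 + z)·(z^2 + 6z + 6) = 6z^5 + 3z^3 + 6z.
Reduce using z^5 ≡ 3z^4 + z^3 + 2z^2 + 5 (mod z^5 + 4z^4 + 6z^3 + 5z^2 + 2).
Reduced: 4z^4 + 2z^3 + 5z^2 + 6z + 2.

5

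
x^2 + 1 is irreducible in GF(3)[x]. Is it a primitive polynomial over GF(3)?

Write f(x) = x^2 + 1.
|GF(3^2)^×| = 3^2 − 1 = 8. Prime factorization: 8 = 2^3.
f is primitive ⇔ x has order 8 in GF(3)[x]/(f), i.e. x^(8/q) ≠ 1 for each prime q | 8.
x^(4) mod f = 1
Since x^(4) = 1, the order of x divides 4 < 8; not primitive.

No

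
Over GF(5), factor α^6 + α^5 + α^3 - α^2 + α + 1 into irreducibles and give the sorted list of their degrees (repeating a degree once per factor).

Write f(α) = α^6 + α^5 + α^3 - α^2 + α + 1.
Roots in GF(5): f(0) = 1; f(1) = 4; f(2) = 3; f(3) = 4; f(4) = 3.
Complete factorization: f(α) = (α^6 + α^5 + α^3 - α^2 + α + 1).
Factor degrees with multiplicity: 6 = 6.

6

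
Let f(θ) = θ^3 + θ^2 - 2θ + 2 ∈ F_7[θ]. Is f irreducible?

Check for roots in F_7: f(0) = 2; f(1) = 2; f(2) = 3; f(3) = 4; f(4) = 4; f(5) = 2; f(6) = 4.
No roots. A degree-3 polynomial over a field with no linear factor is irreducible.

Yes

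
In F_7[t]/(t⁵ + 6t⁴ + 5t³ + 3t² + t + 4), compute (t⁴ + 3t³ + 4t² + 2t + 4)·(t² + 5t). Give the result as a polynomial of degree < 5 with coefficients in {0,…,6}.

Multiply in F_7[t]: (t⁴ + 3t³ + 4t² + 2t + 4)·(t² + 5t) = t⁶ + t⁵ + 5t⁴ + t³ + 6t.
Reduce using t⁵ ≡ t⁴ + 2t³ + 4t² + 6t + 3 (mod t⁵ + 6t⁴ + 5t³ + 3t² + t + 4).
Reduced: 2t⁴ + 2t³ + 6.

2t^4 + 2t^3 + 6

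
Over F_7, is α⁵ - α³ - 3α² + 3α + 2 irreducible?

Write m(α) = α⁵ - α³ - 3α² + 3α + 2.
Check for roots in F_7: m(0) = 2; m(1) = 2; m(2) = 6; m(3) = 4; m(4) = 2; m(5) = 2; m(6) = 3.
No roots, so no linear factors.
Degree-2 irreducible divisors: test the 21 monic irreducibles of degree 2 over GF(7).
None of them divide m (all give nonzero remainder).
No irreducible factor of degree ≤ 2 exists, so m is irreducible over GF(7).

Yes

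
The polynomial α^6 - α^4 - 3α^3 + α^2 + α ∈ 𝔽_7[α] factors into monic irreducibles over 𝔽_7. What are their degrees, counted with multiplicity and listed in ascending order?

Write h(α) = α^6 - α^4 - 3α^3 + α^2 + α.
Linear factors from roots: (α), (α + 3).
Complete factorization: h(α) = (α)·(α + 3)·(α^2 + 2)·(α^2 - 3α - 1).
Factor degrees with multiplicity: 1 + 1 + 2 + 2 = 6.

1, 1, 2, 2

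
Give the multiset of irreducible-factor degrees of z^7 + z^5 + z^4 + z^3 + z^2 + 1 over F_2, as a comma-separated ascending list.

1, 2, 2, 2

Write f(z) = z^7 + z^5 + z^4 + z^3 + z^2 + 1.
Roots in F_2: f(0) = 1; f(1) = 0 → root.
Linear factors from roots: (z + 1).
Complete factorization: f(z) = (z + 1)·(z^2 + z + 1)^3.
Factor degrees with multiplicity: 1 + 2 + 2 + 2 = 7.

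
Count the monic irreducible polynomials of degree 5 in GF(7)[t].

Gauss's count: N_{7}(5) = (1/5) Σ_{d|5} μ(5/d)·7^d.
Divisors of 5: 1, 5; μ(5/d) for each: -1, 1.
Σ = − 7^1 + 7^5 = 16800.
N = 16800/5 = 3360.

3360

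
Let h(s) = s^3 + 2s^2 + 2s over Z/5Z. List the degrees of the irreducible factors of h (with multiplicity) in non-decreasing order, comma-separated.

Roots in Z/5Z: h(0) = 0 → root; h(1) = 0 → root; h(2) = 0 → root; h(3) = 1; h(4) = 4.
Linear factors from roots: (s), (s - 1), (s - 2).
Complete factorization: h(s) = (s)·(s - 2)·(s - 1).
Factor degrees with multiplicity: 1 + 1 + 1 = 3.

1, 1, 1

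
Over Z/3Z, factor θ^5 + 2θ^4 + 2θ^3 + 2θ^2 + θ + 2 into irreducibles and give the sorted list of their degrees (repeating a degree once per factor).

Write f(θ) = θ^5 + 2θ^4 + 2θ^3 + 2θ^2 + θ + 2.
Roots in Z/3Z: f(0) = 2; f(1) = 1; f(2) = 2.
Complete factorization: f(θ) = (θ^5 + 2θ^4 + 2θ^3 + 2θ^2 + θ + 2).
Factor degrees with multiplicity: 5 = 5.

5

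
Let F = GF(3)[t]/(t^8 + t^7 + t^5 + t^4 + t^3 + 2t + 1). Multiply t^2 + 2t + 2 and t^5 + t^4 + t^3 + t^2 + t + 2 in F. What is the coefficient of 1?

Multiply in GF(3)[t]: (t^2 + 2t + 2)·(t^5 + t^4 + t^3 + t^2 + t + 2) = t^7 + 2t^5 + 2t^4 + 2t^3 + 1.
Reduced: t^7 + 2t^5 + 2t^4 + 2t^3 + 1.

1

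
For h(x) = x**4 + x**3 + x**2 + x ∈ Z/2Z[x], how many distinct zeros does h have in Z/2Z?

2

Evaluate at each of the 2 elements of Z/2Z:
h(0) = 0 → root; h(1) = 0 → root.
Roots: {0, 1}.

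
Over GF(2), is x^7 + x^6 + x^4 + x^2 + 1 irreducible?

Write f(x) = x^7 + x^6 + x^4 + x^2 + 1.
Check for roots in GF(2): f(0) = 1; f(1) = 1.
No roots, so no linear factors.
Monic irreducibles of degree 2 over GF(2): x^2 + x + 1.
None of them divide f (all give nonzero remainder).
Monic irreducibles of degree 3 over GF(2): x^3 + x + 1, x^3 + x^2 + 1.
None of them divide f (all give nonzero remainder).
No irreducible factor of degree ≤ 3 exists, so f is irreducible over GF(2).

Yes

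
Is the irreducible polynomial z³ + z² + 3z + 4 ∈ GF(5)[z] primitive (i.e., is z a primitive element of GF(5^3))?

Write f(z) = z³ + z² + 3z + 4.
|GF(5^3)^×| = 5^3 − 1 = 124. Prime factorization: 124 = 2^2·31.
f is primitive ⇔ z has order 124 in GF(5)[z]/(f), i.e. z^(124/q) ≠ 1 for each prime q | 124.
z^(62) mod f = 1
z^(4) mod f = 3z² + 4z + 4.
Since z^(62) = 1, the order of z divides 62 < 124; not primitive.

No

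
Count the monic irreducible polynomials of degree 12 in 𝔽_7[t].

1153430600

By the necklace-counting formula, N_7(12) = (1/12) Σ_{d|12} μ(12/d)·7^d.
Divisors of 12: 1, 2, 3, 4, 6, 12; μ(12/d) for each: 0, 1, 0, -1, -1, 1.
Σ = 7^2 − 7^4 − 7^6 + 7^12 = 13841167200.
N = 13841167200/12 = 1153430600.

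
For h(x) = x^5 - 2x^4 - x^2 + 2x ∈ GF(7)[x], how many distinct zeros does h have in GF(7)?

4

Evaluate at each of the 7 elements of GF(7):
h(0) = 0 → root; h(1) = 0 → root; h(2) = 0 → root; h(3) = 1; h(4) = 0 → root; h(5) = 5; h(6) = 1.
Roots: {0, 1, 2, 4}.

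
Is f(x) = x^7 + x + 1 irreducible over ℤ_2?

Yes

Check for roots in ℤ_2: f(0) = 1; f(1) = 1.
No roots, so no linear factors.
Monic irreducibles of degree 2 over GF(2): x^2 + x + 1.
None of them divide f (all give nonzero remainder).
Monic irreducibles of degree 3 over GF(2): x^3 + x + 1, x^3 + x^2 + 1.
None of them divide f (all give nonzero remainder).
No irreducible factor of degree ≤ 3 exists, so f is irreducible over GF(2).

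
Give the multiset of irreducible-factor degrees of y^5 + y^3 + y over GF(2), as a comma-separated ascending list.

Write h(y) = y^5 + y^3 + y.
Roots in GF(2): h(0) = 0 → root; h(1) = 1.
Linear factors from roots: (y).
Complete factorization: h(y) = (y)·(y^2 + y + 1)^2.
Factor degrees with multiplicity: 1 + 2 + 2 = 5.

1, 2, 2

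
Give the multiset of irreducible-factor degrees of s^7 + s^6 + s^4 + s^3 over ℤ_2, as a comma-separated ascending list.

Write h(s) = s^7 + s^6 + s^4 + s^3.
Roots in ℤ_2: h(0) = 0 → root; h(1) = 0 → root.
Linear factors from roots: (s), (s + 1).
Complete factorization: h(s) = (s + 1)^2·(s)^3·(s^2 + s + 1).
Factor degrees with multiplicity: 1 + 1 + 1 + 1 + 1 + 2 = 7.

1, 1, 1, 1, 1, 2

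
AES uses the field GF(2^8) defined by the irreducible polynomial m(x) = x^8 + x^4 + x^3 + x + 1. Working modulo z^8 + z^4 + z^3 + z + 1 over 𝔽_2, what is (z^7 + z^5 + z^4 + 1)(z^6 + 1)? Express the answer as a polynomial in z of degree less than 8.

z^3

Multiply in 𝔽_2[z]: (z^7 + z^5 + z^4 + 1)·(z^6 + 1) = z^13 + z^11 + z^10 + z^7 + z^6 + z^5 + z^4 + 1.
Reduce using z^8 ≡ z^4 + z^3 + z + 1 (mod z^8 + z^4 + z^3 + z + 1).
Reduced: z^3.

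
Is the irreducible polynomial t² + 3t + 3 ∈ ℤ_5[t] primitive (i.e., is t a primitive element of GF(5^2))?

Yes

Write f(t) = t² + 3t + 3.
|GF(5^2)^×| = 5^2 − 1 = 24. Prime factorization: 24 = 2^3·3.
f is primitive ⇔ t has order 24 in GF(5)[t]/(f), i.e. t^(24/q) ≠ 1 for each prime q | 24.
t^(12) mod f = 4.
t^(8) mod f = t + 1.
None equal 1, so t has full order 24; f is primitive.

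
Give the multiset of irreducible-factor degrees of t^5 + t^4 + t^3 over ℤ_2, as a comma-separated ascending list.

1, 1, 1, 2

Write g(t) = t^5 + t^4 + t^3.
Roots in ℤ_2: g(0) = 0 → root; g(1) = 1.
Linear factors from roots: (t).
Complete factorization: g(t) = (t)^3·(t^2 + t + 1).
Factor degrees with multiplicity: 1 + 1 + 1 + 2 = 5.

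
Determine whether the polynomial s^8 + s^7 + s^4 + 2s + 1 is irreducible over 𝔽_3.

No

Write g(s) = s^8 + s^7 + s^4 + 2s + 1.
Check for roots in 𝔽_3: g(0) = 1; g(1) = 0 → root; g(2) = 0 → root.
g(1) = 0, so (s − 1) divides g(s); g is reducible.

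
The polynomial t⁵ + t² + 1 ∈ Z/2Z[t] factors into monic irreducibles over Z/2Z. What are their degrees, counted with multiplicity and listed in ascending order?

5

Write g(t) = t⁵ + t² + 1.
Roots in Z/2Z: g(0) = 1; g(1) = 1.
Complete factorization: g(t) = (t⁵ + t² + 1).
Factor degrees with multiplicity: 5 = 5.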